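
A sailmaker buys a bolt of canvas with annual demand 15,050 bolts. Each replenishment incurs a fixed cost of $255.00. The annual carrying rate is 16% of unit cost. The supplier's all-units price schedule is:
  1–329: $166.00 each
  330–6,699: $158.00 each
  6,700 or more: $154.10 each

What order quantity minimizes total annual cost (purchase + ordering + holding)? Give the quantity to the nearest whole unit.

Holding cost per unit per year at price C is H = 0.16·C.
Evaluate total cost at each tier's feasible EOQ or, if the EOQ is below the tier, at the tier's minimum quantity.
Tier 1 ($166.00): EOQ = 537.6 exceeds tier's upper bound 329, so this tier is dominated.
EOQ at $158.00 = 551.0 (feasible in tier 2): TC = 15,050×$158.00 + (15,050/551.0)×255 + (551.0/2)×0.16×$158.00 = $2,391,829.70.
EOQ at $154.10 = 557.9 < 6700, so use break Q=6700: TC = 15,050×$154.10 + (15,050/6700.0)×255 + (6700.0/2)×0.16×$154.10 = $2,402,375.40.
Lowest total cost is $2,391,829.70 at Q = 551.0.

Q* ≈ 551 bolts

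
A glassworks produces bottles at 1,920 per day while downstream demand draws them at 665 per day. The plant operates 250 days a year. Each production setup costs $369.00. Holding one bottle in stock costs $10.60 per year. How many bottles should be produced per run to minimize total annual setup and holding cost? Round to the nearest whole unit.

Q* ≈ 4,208 bottles

Annual demand D = 665 × 250 = 166,250.
Production build-up factor (1 − d/p) = 1 − 665/1,920 = 0.6536.
Q* = √(2DS / (H(1 − d/p))) = √(2 × 166,250 × 369 / (10.6 × 0.6536)).
= √(122,692,500 / 6.9286) ≈ 4208.088.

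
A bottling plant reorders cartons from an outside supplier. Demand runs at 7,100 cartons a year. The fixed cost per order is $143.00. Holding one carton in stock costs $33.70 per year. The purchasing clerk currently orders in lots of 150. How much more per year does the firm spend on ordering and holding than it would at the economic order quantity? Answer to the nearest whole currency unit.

Extra cost ≈ $1,024 per year

EOQ = √(2DS/H) = √(2 × 7,100 × 143 / 33.7) ≈ 245.47.
Cost at Q* = (D/Q*)S + (Q*/2)H = √(2DSH) ≈ $8,272.32.
Cost at Q = 150: (7,100/150)×143 + (150/2)×33.7 = $6,768.67 + $2,527.50 = $9,296.17.
Excess = $9,296.17 − $8,272.32 = $1,023.85.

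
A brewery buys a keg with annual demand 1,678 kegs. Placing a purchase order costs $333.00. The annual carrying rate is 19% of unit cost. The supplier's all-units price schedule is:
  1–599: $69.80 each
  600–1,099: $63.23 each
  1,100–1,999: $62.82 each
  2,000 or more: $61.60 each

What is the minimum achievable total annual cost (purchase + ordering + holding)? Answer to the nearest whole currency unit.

TC* ≈ $110,635

Holding cost per unit per year at price C is H = 0.19·C.
Candidates are each tier's EOQ (if it falls in that tier) and each price-break quantity.
EOQ at $69.80 = 290.3 (feasible in tier 1): TC = 1,678×$69.80 + (1,678/290.3)×333 + (290.3/2)×0.19×$69.80 = $120,974.20.
EOQ at $63.23 = 305.0 < 600, so use break Q=600: TC = 1,678×$63.23 + (1,678/600.0)×333 + (600.0/2)×0.19×$63.23 = $110,635.34.
EOQ at $62.82 = 306.0 < 1100, so use break Q=1100: TC = 1,678×$62.82 + (1,678/1100.0)×333 + (1100.0/2)×0.19×$62.82 = $112,484.63.
EOQ at $61.60 = 309.0 < 2000, so use break Q=2000: TC = 1,678×$61.60 + (1,678/2000.0)×333 + (2000.0/2)×0.19×$61.60 = $115,348.19.
Lowest total cost among the candidates is at Q = 600.0.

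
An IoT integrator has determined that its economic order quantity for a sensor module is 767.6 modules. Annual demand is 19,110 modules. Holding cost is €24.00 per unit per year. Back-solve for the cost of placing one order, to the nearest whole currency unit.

S ≈ €370

Squaring Q* = √(2DS/H) gives Q*² = 2DS/H.
From Q* = √(2DS/H): S = Q*²H / (2D) = 767.6² × 24 / (2 × 19,110) = 369.9904.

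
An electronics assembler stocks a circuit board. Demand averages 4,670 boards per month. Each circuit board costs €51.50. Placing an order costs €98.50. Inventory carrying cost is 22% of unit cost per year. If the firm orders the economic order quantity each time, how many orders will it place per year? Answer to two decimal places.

Annual demand D = 4,670 × 12 = 56,040.
Holding cost H = 0.22 × €51.50 = €11.3300 per unit per year.
EOQ = √(2DS/H) = √(2 × 56,040 × 98.5 / 11.33) ≈ 987.11.
Orders per year = D / Q* = 56,040 / 987.11 ≈ 56.772.

N ≈ 56.77 orders per year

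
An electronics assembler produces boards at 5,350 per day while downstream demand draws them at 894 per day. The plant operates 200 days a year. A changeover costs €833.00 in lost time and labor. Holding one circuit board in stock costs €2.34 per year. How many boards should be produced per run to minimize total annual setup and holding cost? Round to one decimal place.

Annual demand D = 894 × 200 = 178,800.
Production build-up factor (1 − d/p) = 1 − 894/5,350 = 0.8329.
Q* = √(2DS / (H(1 − d/p))) = √(2 × 178,800 × 833 / (2.34 × 0.8329)).
= √(297,880,800 / 1.949) ≈ 12362.822.

Q* ≈ 12,362.8 boards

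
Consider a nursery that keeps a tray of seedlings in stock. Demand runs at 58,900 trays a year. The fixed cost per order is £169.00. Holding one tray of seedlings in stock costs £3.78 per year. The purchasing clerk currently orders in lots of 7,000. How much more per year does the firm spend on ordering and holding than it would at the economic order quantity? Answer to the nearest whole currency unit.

Extra cost ≈ £5,977 per year

EOQ = √(2DS/H) = √(2 × 58,900 × 169 / 3.78) ≈ 2294.93.
Cost at Q* = (D/Q*)S + (Q*/2)H = √(2DSH) ≈ £8,674.85.
Cost at Q = 7,000: (58,900/7,000)×169 + (7,000/2)×3.78 = £1,422.01 + £13,230.00 = £14,652.01.
Excess = £14,652.01 − £8,674.85 = £5,977.17.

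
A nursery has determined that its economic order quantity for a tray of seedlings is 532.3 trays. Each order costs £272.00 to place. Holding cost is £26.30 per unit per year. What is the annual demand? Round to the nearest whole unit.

D ≈ 13,698 trays per year

The basic EOQ model gives Q* = √(2DS/H); rearrange for the unknown.
From Q* = √(2DS/H): D = Q*²H / (2S) = 532.3² × 26.3 / (2 × 272) = 13698.398.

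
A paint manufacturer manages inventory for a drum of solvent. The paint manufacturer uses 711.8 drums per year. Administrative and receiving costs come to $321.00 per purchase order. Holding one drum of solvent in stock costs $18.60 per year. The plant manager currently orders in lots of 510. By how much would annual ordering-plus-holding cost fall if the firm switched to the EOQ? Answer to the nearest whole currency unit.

Extra cost ≈ $2,276 per year

EOQ = √(2DS/H) = √(2 × 711.8 × 321 / 18.6) ≈ 156.74.
Cost at Q* = (D/Q*)S + (Q*/2)H = √(2DSH) ≈ $2,915.43.
Cost at Q = 510: (711.8/510)×321 + (510/2)×18.6 = $448.02 + $4,743.00 = $5,191.02.
Excess = $5,191.02 − $2,915.43 = $2,275.58.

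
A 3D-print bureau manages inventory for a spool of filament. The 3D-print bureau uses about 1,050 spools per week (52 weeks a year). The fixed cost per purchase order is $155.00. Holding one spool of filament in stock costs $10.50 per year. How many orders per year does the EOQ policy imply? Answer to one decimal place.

Annual demand D = 1,050 × 52 = 54,600.
The optimal lot size = √(2DS/H) = √(2 × 54,600 × 155 / 10.5) ≈ 1269.65.
Orders per year = D / Q* = 54,600 / 1269.65 ≈ 43.004.

N ≈ 43.0 orders per year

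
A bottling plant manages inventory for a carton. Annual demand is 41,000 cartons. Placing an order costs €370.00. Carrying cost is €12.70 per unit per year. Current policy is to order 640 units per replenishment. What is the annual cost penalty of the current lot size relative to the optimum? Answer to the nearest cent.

Extra cost ≈ €8,137.61 per year

EOQ = √(2DS/H) = √(2 × 41,000 × 370 / 12.7) ≈ 1545.63.
Cost at Q* = (D/Q*)S + (Q*/2)H = √(2DSH) ≈ €19,629.52.
Cost at Q = 640: (41,000/640)×370 + (640/2)×12.7 = €23,703.12 + €4,064.00 = €27,767.12.
Excess = €27,767.12 − €19,629.52 = €8,137.61.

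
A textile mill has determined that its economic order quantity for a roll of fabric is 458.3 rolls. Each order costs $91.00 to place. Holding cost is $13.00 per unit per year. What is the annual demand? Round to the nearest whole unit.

D ≈ 15,003 rolls per year

Squaring Q* = √(2DS/H) gives Q*² = 2DS/H.
From Q* = √(2DS/H): D = Q*²H / (2S) = 458.3² × 13 / (2 × 91) = 15002.778.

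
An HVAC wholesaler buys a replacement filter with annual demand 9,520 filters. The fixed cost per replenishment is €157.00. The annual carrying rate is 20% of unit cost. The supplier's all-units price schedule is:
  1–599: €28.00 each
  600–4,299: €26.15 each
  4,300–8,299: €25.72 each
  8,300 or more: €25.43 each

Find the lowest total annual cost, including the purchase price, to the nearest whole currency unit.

Holding cost per unit per year at price C is H = 0.20·C.
Evaluate total cost at each tier's feasible EOQ or, if the EOQ is below the tier, at the tier's minimum quantity.
Tier 1 (€28.00): EOQ = 730.6 exceeds tier's upper bound 599, so this tier is dominated.
EOQ at €26.15 = 756.0 (feasible in tier 2): TC = 9,520×€26.15 + (9,520/756.0)×157 + (756.0/2)×0.20×€26.15 = €252,901.98.
EOQ at €25.72 = 762.3 < 4300, so use break Q=4300: TC = 9,520×€25.72 + (9,520/4300.0)×157 + (4300.0/2)×0.20×€25.72 = €256,261.59.
EOQ at €25.43 = 766.6 < 8300, so use break Q=8300: TC = 9,520×€25.43 + (9,520/8300.0)×157 + (8300.0/2)×0.20×€25.43 = €263,380.58.
Lowest total cost among the candidates is at Q = 756.0.

TC* ≈ €252,902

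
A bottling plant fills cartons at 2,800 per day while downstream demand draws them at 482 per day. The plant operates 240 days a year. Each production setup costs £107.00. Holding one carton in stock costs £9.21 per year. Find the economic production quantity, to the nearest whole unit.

Annual demand D = 482 × 240 = 115,680.
Production build-up factor (1 − d/p) = 1 − 482/2,800 = 0.8279.
Q* = √(2DS / (H(1 − d/p))) = √(2 × 115,680 × 107 / (9.21 × 0.8279)).
= √(24,755,520 / 7.6246) ≈ 1801.891.

Q* ≈ 1,802 cartons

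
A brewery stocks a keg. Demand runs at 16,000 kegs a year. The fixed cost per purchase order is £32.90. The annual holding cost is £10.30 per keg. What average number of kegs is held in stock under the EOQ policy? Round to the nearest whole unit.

The optimal lot size = √(2DS/H) = √(2 × 16,000 × 32.9 / 10.3) ≈ 319.71.
Average inventory = Q*/2 ≈ 319.71 / 2 = 159.854.

Average inventory ≈ 160 kegs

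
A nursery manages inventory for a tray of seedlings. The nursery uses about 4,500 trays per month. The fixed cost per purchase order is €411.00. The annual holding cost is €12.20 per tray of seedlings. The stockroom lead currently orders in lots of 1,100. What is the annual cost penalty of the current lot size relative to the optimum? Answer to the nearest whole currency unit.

Extra cost ≈ €3,615 per year

Annual demand D = 4,500 × 12 = 54,000.
EOQ = √(2DS/H) = √(2 × 54,000 × 411 / 12.2) ≈ 1907.45.
Cost at Q* = (D/Q*)S + (Q*/2)H = √(2DSH) ≈ €23,270.87.
Cost at Q = 1,100: (54,000/1,100)×411 + (1,100/2)×12.2 = €20,176.36 + €6,710.00 = €26,886.36.
Excess = €26,886.36 − €23,270.87 = €3,615.49.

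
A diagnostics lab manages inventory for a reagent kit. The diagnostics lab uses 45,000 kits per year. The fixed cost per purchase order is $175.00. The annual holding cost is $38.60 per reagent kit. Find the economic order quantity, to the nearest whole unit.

Q* ≈ 639 kits

EOQ = √(2DS / H) = √(2 × 45,000 × 175 / 38.6).
= √(15,750,000 / 38.6) = √408,031.0881 ≈ 638.773.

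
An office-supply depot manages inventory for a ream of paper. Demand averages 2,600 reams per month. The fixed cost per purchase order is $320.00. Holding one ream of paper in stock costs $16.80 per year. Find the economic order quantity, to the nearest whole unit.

Q* ≈ 1,090 reams

Annual demand D = 2,600 × 12 = 31,200.
EOQ = √(2DS / H) = √(2 × 31,200 × 320 / 16.8).
= √(19,968,000 / 16.8) = √1,188,571.4286 ≈ 1090.216.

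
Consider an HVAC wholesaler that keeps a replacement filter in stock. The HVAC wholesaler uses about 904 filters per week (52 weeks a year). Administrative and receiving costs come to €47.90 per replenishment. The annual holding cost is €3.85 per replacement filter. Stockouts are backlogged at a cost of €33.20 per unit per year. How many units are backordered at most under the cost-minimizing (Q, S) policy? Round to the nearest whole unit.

S* ≈ 119 filters

Annual demand D = 904 × 52 = 47,008.
With planned backorders, Q* = √(2DS/H) · √((H+B)/B).
√(2DS/H) = √(2 × 47,008 × 47.9 / 3.85) = 1081.529.
√((H+B)/B) = √((3.85+33.2)/33.2) = 1.0564.
Q* ≈ 1142.519.
S* = Q* · H/(H+B) = 1142.519 × 3.85/37.05 ≈ 118.723.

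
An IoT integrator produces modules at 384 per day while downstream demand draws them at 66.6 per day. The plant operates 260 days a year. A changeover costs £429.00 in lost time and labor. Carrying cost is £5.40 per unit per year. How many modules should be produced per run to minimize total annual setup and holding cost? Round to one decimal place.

Q* ≈ 1,824.5 modules

Annual demand D = 66.6 × 260 = 17,316.
Production build-up factor (1 − d/p) = 1 − 66.6/384 = 0.8266.
Q* = √(2DS / (H(1 − d/p))) = √(2 × 17,316 × 429 / (5.4 × 0.8266)).
= √(14,857,128 / 4.4634) ≈ 1824.453.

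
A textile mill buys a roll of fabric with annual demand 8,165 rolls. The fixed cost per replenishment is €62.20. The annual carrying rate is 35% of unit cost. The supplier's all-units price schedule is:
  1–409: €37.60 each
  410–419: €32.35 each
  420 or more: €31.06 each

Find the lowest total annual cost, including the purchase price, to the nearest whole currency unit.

TC* ≈ €257,097

Holding cost per unit per year at price C is H = 0.35·C.
Candidates are each tier's EOQ (if it falls in that tier) and each price-break quantity.
EOQ at €37.60 = 277.8 (feasible in tier 1): TC = 8,165×€37.60 + (8,165/277.8)×62.2 + (277.8/2)×0.35×€37.60 = €310,660.08.
EOQ at €32.35 = 299.5 < 410, so use break Q=410: TC = 8,165×€32.35 + (8,165/410.0)×62.2 + (410.0/2)×0.35×€32.35 = €267,697.55.
EOQ at €31.06 = 305.7 < 420, so use break Q=420: TC = 8,165×€31.06 + (8,165/420.0)×62.2 + (420.0/2)×0.35×€31.06 = €257,097.01.
Lowest total cost among the candidates is at Q = 420.0.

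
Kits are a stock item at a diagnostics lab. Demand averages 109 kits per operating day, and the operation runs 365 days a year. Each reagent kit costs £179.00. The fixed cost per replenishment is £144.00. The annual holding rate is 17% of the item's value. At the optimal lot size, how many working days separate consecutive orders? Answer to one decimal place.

T ≈ 5.6 days

Annual demand D = 109 × 365 = 39,785.
Holding cost H = 0.17 × £179.00 = £30.4300 per unit per year.
EOQ = √(2DS/H) = √(2 × 39,785 × 144 / 30.43) ≈ 613.63.
Cycle time = Q*/D × 365 = 613.63 / 39,785 × 365 ≈ 5.630 days.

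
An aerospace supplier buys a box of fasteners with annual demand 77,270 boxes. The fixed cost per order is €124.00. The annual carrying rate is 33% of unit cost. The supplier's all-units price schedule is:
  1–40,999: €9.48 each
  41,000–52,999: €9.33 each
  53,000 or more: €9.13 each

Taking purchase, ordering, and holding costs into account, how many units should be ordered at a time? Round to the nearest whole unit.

Holding cost per unit per year at price C is H = 0.33·C.
For each price level, check whether its EOQ is feasible; otherwise the best quantity at that price is the breakpoint.
EOQ at €9.48 = 2475.0 (feasible in tier 1): TC = 77,270×€9.48 + (77,270/2475.0)×124 + (2475.0/2)×0.33×€9.48 = €740,262.30.
EOQ at €9.33 = 2494.8 < 41000, so use break Q=41000: TC = 77,270×€9.33 + (77,270/41000.0)×124 + (41000.0/2)×0.33×€9.33 = €784,280.24.
EOQ at €9.13 = 2522.0 < 53000, so use break Q=53000: TC = 77,270×€9.13 + (77,270/53000.0)×124 + (53000.0/2)×0.33×€9.13 = €785,497.73.
Lowest total cost is €740,262.30 at Q = 2475.0.

Q* ≈ 2,475 boxes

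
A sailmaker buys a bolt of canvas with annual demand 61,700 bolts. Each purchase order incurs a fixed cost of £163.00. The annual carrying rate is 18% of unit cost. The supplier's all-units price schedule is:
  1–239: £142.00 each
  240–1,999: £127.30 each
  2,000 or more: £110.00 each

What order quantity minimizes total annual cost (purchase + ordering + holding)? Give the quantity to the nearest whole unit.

Holding cost per unit per year at price C is H = 0.18·C.
Candidates are each tier's EOQ (if it falls in that tier) and each price-break quantity.
Tier 1 (£142.00): EOQ = 887.1 exceeds tier's upper bound 239, so this tier is dominated.
EOQ at £127.30 = 936.9 (feasible in tier 2): TC = 61,700×£127.30 + (61,700/936.9)×163 + (936.9/2)×0.18×£127.30 = £7,875,878.51.
EOQ at £110.00 = 1007.9 < 2000, so use break Q=2000: TC = 61,700×£110.00 + (61,700/2000.0)×163 + (2000.0/2)×0.18×£110.00 = £6,811,828.55.
Lowest total cost is £6,811,828.55 at Q = 2000.0.

Q* ≈ 2,000 bolts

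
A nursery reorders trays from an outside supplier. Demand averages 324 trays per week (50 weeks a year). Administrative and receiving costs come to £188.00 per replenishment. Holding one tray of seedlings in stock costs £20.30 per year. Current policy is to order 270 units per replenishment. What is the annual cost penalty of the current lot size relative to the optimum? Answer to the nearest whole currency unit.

Annual demand D = 324 × 50 = 16,200.
EOQ = √(2DS/H) = √(2 × 16,200 × 188 / 20.3) ≈ 547.78.
Cost at Q* = (D/Q*)S + (Q*/2)H = √(2DSH) ≈ £11,119.86.
Cost at Q = 270: (16,200/270)×188 + (270/2)×20.3 = £11,280.00 + £2,740.50 = £14,020.50.
Excess = £14,020.50 − £11,119.86 = £2,900.64.

Extra cost ≈ £2,901 per year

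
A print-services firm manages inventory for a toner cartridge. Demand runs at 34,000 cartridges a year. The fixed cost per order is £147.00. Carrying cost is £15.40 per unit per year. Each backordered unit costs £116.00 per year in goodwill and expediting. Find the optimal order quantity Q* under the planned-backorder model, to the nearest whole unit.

Q* ≈ 857 cartridges

With planned backorders, Q* = √(2DS/H) · √((H+B)/B).
√(2DS/H) = √(2 × 34,000 × 147 / 15.4) = 805.662.
√((H+B)/B) = √((15.4+116)/116) = 1.0643.
Q* ≈ 857.475.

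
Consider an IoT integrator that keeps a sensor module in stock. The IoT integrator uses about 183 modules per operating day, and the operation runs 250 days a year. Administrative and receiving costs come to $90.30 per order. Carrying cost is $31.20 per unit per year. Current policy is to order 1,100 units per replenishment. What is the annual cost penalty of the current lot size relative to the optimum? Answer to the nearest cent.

Extra cost ≈ $4,859.87 per year

Annual demand D = 183 × 250 = 45,750.
EOQ = √(2DS/H) = √(2 × 45,750 × 90.3 / 31.2) ≈ 514.61.
Cost at Q* = (D/Q*)S + (Q*/2)H = √(2DSH) ≈ $16,055.79.
Cost at Q = 1,100: (45,750/1,100)×90.3 + (1,100/2)×31.2 = $3,755.66 + $17,160.00 = $20,915.66.
Excess = $20,915.66 − $16,055.79 = $4,859.87.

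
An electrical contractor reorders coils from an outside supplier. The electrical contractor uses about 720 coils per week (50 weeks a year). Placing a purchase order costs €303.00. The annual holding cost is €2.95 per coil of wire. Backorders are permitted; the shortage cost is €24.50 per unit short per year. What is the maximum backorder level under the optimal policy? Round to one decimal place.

S* ≈ 309.3 coils

Annual demand D = 720 × 50 = 36,000.
With planned backorders, Q* = √(2DS/H) · √((H+B)/B).
√(2DS/H) = √(2 × 36,000 × 303 / 2.95) = 2719.422.
√((H+B)/B) = √((2.95+24.5)/24.5) = 1.0585.
Q* ≈ 2878.490.
S* = Q* · H/(H+B) = 2878.490 × 2.95/27.45 ≈ 309.346.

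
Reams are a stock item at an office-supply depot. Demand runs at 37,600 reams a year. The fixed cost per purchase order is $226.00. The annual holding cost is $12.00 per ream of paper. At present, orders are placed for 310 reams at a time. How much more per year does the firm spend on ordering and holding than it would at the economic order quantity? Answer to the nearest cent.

Extra cost ≈ $14,990.77 per year

EOQ = √(2DS/H) = √(2 × 37,600 × 226 / 12) ≈ 1190.07.
Cost at Q* = (D/Q*)S + (Q*/2)H = √(2DSH) ≈ $14,280.84.
Cost at Q = 310: (37,600/310)×226 + (310/2)×12 = $27,411.61 + $1,860.00 = $29,271.61.
Excess = $29,271.61 − $14,280.84 = $14,990.77.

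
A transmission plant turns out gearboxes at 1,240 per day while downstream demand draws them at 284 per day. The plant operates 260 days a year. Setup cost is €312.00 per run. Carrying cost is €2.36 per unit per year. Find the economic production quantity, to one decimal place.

Annual demand D = 284 × 260 = 73,840.
Production build-up factor (1 − d/p) = 1 − 284/1,240 = 0.7710.
Q* = √(2DS / (H(1 − d/p))) = √(2 × 73,840 × 312 / (2.36 × 0.7710)).
= √(46,076,160 / 1.8195) ≈ 5032.271.

Q* ≈ 5,032.3 gearboxes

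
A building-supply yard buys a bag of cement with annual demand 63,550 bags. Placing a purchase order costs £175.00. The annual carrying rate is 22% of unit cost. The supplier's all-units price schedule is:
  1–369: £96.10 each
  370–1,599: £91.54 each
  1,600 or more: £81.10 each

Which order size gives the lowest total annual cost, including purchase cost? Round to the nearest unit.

Holding cost per unit per year at price C is H = 0.22·C.
For each price level, check whether its EOQ is feasible; otherwise the best quantity at that price is the breakpoint.
Tier 1 (£96.10): EOQ = 1025.7 exceeds tier's upper bound 369, so this tier is dominated.
EOQ at £91.54 = 1050.9 (feasible in tier 2): TC = 63,550×£91.54 + (63,550/1050.9)×175 + (1050.9/2)×0.22×£91.54 = £5,838,531.53.
EOQ at £81.10 = 1116.5 < 1600, so use break Q=1600: TC = 63,550×£81.10 + (63,550/1600.0)×175 + (1600.0/2)×0.22×£81.10 = £5,175,129.38.
Lowest total cost is £5,175,129.38 at Q = 1600.0.

Q* ≈ 1,600 bags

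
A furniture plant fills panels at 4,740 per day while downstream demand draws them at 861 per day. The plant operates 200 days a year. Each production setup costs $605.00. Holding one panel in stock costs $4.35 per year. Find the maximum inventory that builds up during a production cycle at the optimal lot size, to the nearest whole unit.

Annual demand D = 861 × 200 = 172,200.
Production build-up factor (1 − d/p) = 1 − 861/4,740 = 0.8184.
Q* = √(2DS / (H(1 − d/p))) = √(2 × 172,200 × 605 / (4.35 × 0.8184)).
= √(208,362,000 / 3.5598) ≈ 7650.572.
Maximum inventory = Q*(1 − d/p) = 7650.572 × 0.8184 ≈ 6260.880.

I_max ≈ 6,261 panels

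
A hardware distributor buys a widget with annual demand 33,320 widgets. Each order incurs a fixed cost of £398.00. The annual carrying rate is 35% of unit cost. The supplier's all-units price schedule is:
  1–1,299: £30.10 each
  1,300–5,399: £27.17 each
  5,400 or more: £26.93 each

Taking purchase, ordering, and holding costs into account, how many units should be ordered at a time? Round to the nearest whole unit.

Holding cost per unit per year at price C is H = 0.35·C.
Evaluate total cost at each tier's feasible EOQ or, if the EOQ is below the tier, at the tier's minimum quantity.
Tier 1 (£30.10): EOQ = 1586.7 exceeds tier's upper bound 1299, so this tier is dominated.
EOQ at £27.17 = 1670.1 (feasible in tier 2): TC = 33,320×£27.17 + (33,320/1670.1)×398 + (1670.1/2)×0.35×£27.17 = £921,185.77.
EOQ at £26.93 = 1677.5 < 5400, so use break Q=5400: TC = 33,320×£26.93 + (33,320/5400.0)×398 + (5400.0/2)×0.35×£26.93 = £925,212.26.
Lowest total cost is £921,185.77 at Q = 1670.1.

Q* ≈ 1,670 widgets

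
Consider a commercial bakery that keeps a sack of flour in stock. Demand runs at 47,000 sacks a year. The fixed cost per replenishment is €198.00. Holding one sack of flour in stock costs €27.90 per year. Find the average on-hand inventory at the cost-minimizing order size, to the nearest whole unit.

Q* = √(2DS/H) = √(2 × 47,000 × 198 / 27.9) ≈ 816.76.
Average inventory = Q*/2 ≈ 816.76 / 2 = 408.380.

Average inventory ≈ 408 sacks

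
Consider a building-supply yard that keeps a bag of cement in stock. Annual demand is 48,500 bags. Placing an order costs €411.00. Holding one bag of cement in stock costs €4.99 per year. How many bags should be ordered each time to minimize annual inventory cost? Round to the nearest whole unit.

EOQ = √(2DS / H) = √(2 × 48,500 × 411 / 4.99).
= √(39,867,000 / 4.99) = √7,989,378.7575 ≈ 2826.549.

Q* ≈ 2,827 bags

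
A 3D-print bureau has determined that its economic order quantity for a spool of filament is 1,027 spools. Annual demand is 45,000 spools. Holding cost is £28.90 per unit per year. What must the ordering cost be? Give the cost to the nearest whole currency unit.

The basic EOQ model gives Q* = √(2DS/H); rearrange for the unknown.
From Q* = √(2DS/H): S = Q*²H / (2D) = 1,027² × 28.9 / (2 × 45,000) = 338.6852.

S ≈ £339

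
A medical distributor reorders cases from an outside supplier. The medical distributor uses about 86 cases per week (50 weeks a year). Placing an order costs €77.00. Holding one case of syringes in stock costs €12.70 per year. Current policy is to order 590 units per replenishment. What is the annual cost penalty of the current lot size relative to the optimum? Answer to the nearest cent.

Extra cost ≈ €1,407.70 per year

Annual demand D = 86 × 50 = 4,300.
EOQ = √(2DS/H) = √(2 × 4,300 × 77 / 12.7) ≈ 228.35.
Cost at Q* = (D/Q*)S + (Q*/2)H = √(2DSH) ≈ €2,899.99.
Cost at Q = 590: (4,300/590)×77 + (590/2)×12.7 = €561.19 + €3,746.50 = €4,307.69.
Excess = €4,307.69 − €2,899.99 = €1,407.70.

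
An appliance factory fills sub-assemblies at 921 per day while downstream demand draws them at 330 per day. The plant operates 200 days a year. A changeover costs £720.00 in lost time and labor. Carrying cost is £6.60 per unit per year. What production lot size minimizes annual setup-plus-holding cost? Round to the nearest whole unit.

Q* ≈ 4,737 sub-assemblies

Annual demand D = 330 × 200 = 66,000.
Production build-up factor (1 − d/p) = 1 − 330/921 = 0.6417.
Q* = √(2DS / (H(1 − d/p))) = √(2 × 66,000 × 720 / (6.6 × 0.6417)).
= √(95,040,000 / 4.2352) ≈ 4737.152.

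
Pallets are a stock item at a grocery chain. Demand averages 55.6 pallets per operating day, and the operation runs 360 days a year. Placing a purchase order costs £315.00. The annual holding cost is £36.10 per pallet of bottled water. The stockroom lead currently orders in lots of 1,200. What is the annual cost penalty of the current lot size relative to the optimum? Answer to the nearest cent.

Extra cost ≈ £5,578.22 per year

Annual demand D = 55.6 × 360 = 20,016.
EOQ = √(2DS/H) = √(2 × 20,016 × 315 / 36.1) ≈ 591.02.
Cost at Q* = (D/Q*)S + (Q*/2)H = √(2DSH) ≈ £21,335.98.
Cost at Q = 1,200: (20,016/1,200)×315 + (1,200/2)×36.1 = £5,254.20 + £21,660.00 = £26,914.20.
Excess = £26,914.20 − £21,335.98 = £5,578.22.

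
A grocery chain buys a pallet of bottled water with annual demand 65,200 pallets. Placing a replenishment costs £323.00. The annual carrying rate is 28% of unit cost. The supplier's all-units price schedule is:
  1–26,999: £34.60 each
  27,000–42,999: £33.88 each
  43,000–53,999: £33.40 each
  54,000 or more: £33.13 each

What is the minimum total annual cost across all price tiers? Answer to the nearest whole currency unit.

TC* ≈ £2,276,120

Holding cost per unit per year at price C is H = 0.28·C.
Candidates are each tier's EOQ (if it falls in that tier) and each price-break quantity.
EOQ at £34.60 = 2085.1 (feasible in tier 1): TC = 65,200×£34.60 + (65,200/2085.1)×323 + (2085.1/2)×0.28×£34.60 = £2,276,120.27.
EOQ at £33.88 = 2107.1 < 27000, so use break Q=27000: TC = 65,200×£33.88 + (65,200/27000.0)×323 + (27000.0/2)×0.28×£33.88 = £2,337,822.39.
EOQ at £33.40 = 2122.2 < 43000, so use break Q=43000: TC = 65,200×£33.40 + (65,200/43000.0)×323 + (43000.0/2)×0.28×£33.40 = £2,379,237.76.
EOQ at £33.13 = 2130.8 < 54000, so use break Q=54000: TC = 65,200×£33.13 + (65,200/54000.0)×323 + (54000.0/2)×0.28×£33.13 = £2,410,928.79.
Lowest total cost among the candidates is at Q = 2085.1.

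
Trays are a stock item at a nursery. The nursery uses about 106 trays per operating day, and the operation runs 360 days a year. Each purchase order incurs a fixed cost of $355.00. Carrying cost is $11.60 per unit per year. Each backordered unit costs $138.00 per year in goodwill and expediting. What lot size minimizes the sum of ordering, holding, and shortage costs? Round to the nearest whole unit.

Annual demand D = 106 × 360 = 38,160.
With planned backorders, Q* = √(2DS/H) · √((H+B)/B).
√(2DS/H) = √(2 × 38,160 × 355 / 11.6) = 1528.285.
√((H+B)/B) = √((11.6+138)/138) = 1.0412.
Q* ≈ 1591.221.

Q* ≈ 1,591 trays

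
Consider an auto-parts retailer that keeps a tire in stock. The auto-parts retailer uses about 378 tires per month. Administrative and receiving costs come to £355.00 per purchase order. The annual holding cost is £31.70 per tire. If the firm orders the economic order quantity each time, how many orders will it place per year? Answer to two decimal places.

Annual demand D = 378 × 12 = 4,536.
The optimal lot size = √(2DS/H) = √(2 × 4,536 × 355 / 31.7) ≈ 318.74.
Orders per year = D / Q* = 4,536 / 318.74 ≈ 14.231.

N ≈ 14.23 orders per year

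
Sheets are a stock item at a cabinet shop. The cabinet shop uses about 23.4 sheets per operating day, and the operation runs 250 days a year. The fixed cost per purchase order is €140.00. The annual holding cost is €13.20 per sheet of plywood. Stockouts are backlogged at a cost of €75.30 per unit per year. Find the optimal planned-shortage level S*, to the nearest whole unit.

S* ≈ 57 sheets

Annual demand D = 23.4 × 250 = 5,850.
With planned backorders, Q* = √(2DS/H) · √((H+B)/B).
√(2DS/H) = √(2 × 5,850 × 140 / 13.2) = 352.265.
√((H+B)/B) = √((13.2+75.3)/75.3) = 1.0841.
Q* ≈ 381.895.
S* = Q* · H/(H+B) = 381.895 × 13.2/88.5 ≈ 56.961.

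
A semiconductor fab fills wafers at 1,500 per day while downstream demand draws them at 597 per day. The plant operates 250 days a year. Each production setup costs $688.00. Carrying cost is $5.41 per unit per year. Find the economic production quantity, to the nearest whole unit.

Q* ≈ 7,941 wafers

Annual demand D = 597 × 250 = 149,250.
Production build-up factor (1 − d/p) = 1 − 597/1,500 = 0.6020.
Q* = √(2DS / (H(1 − d/p))) = √(2 × 149,250 × 688 / (5.41 × 0.6020)).
= √(205,368,000 / 3.2568) ≈ 7940.896.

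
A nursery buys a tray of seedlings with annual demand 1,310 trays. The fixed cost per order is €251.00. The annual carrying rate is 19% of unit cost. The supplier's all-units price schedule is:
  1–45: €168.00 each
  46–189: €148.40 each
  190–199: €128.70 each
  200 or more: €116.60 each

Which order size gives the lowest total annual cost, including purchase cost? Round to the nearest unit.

Q* ≈ 200 trays

Holding cost per unit per year at price C is H = 0.19·C.
Candidates are each tier's EOQ (if it falls in that tier) and each price-break quantity.
Tier 1 (€168.00): EOQ = 143.5 exceeds tier's upper bound 45, so this tier is dominated.
EOQ at €148.40 = 152.7 (feasible in tier 2): TC = 1,310×€148.40 + (1,310/152.7)×251 + (152.7/2)×0.19×€148.40 = €198,710.07.
EOQ at €128.70 = 164.0 < 190, so use break Q=190: TC = 1,310×€128.70 + (1,310/190.0)×251 + (190.0/2)×0.19×€128.70 = €172,650.61.
EOQ at €116.60 = 172.3 < 200, so use break Q=200: TC = 1,310×€116.60 + (1,310/200.0)×251 + (200.0/2)×0.19×€116.60 = €156,605.45.
Lowest total cost is €156,605.45 at Q = 200.0.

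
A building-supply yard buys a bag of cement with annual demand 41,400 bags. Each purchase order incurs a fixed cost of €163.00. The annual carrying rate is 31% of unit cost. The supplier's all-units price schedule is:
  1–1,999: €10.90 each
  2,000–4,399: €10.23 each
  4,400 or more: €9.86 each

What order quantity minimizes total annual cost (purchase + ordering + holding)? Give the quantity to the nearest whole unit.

Holding cost per unit per year at price C is H = 0.31·C.
For each price level, check whether its EOQ is feasible; otherwise the best quantity at that price is the breakpoint.
EOQ at €10.90 = 1998.5 (feasible in tier 1): TC = 41,400×€10.90 + (41,400/1998.5)×163 + (1998.5/2)×0.31×€10.90 = €458,013.10.
EOQ at €10.23 = 2063.0 (feasible in tier 2): TC = 41,400×€10.23 + (41,400/2063.0)×163 + (2063.0/2)×0.31×€10.23 = €430,064.26.
EOQ at €9.86 = 2101.3 < 4400, so use break Q=4400: TC = 41,400×€9.86 + (41,400/4400.0)×163 + (4400.0/2)×0.31×€9.86 = €416,462.20.
Lowest total cost is €416,462.20 at Q = 4400.0.

Q* ≈ 4,400 bags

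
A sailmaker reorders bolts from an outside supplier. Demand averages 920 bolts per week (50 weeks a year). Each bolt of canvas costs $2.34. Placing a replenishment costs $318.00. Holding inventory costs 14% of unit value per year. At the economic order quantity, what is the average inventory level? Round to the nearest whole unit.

Average inventory ≈ 4,725 bolts

Annual demand D = 920 × 50 = 46,000.
Holding cost H = 0.14 × $2.34 = $0.3276 per unit per year.
Q* = √(2DS/H) = √(2 × 46,000 × 318 / 0.3276) ≈ 9450.08.
Average inventory = Q*/2 ≈ 9450.08 / 2 = 4725.040.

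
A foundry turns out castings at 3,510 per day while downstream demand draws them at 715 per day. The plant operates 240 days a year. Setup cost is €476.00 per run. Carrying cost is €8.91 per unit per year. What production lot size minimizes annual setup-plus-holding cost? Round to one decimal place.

Q* ≈ 4,798.4 castings

Annual demand D = 715 × 240 = 171,600.
Production build-up factor (1 − d/p) = 1 − 715/3,510 = 0.7963.
Q* = √(2DS / (H(1 − d/p))) = √(2 × 171,600 × 476 / (8.91 × 0.7963)).
= √(163,363,200 / 7.095) ≈ 4798.449.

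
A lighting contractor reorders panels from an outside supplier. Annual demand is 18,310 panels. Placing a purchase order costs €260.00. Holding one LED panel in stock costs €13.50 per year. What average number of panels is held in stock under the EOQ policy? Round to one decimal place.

Average inventory ≈ 419.9 panels

The optimal lot size = √(2DS/H) = √(2 × 18,310 × 260 / 13.5) ≈ 839.81.
Average inventory = Q*/2 ≈ 839.81 / 2 = 419.903.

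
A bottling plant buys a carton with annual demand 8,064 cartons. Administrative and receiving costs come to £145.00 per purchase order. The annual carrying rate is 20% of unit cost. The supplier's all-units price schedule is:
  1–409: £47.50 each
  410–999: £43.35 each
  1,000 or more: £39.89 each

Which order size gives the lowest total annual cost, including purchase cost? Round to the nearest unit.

Holding cost per unit per year at price C is H = 0.20·C.
Candidates are each tier's EOQ (if it falls in that tier) and each price-break quantity.
Tier 1 (£47.50): EOQ = 496.1 exceeds tier's upper bound 409, so this tier is dominated.
EOQ at £43.35 = 519.4 (feasible in tier 2): TC = 8,064×£43.35 + (8,064/519.4)×145 + (519.4/2)×0.20×£43.35 = £354,077.21.
EOQ at £39.89 = 541.4 < 1000, so use break Q=1000: TC = 8,064×£39.89 + (8,064/1000.0)×145 + (1000.0/2)×0.20×£39.89 = £326,831.24.
Lowest total cost is £326,831.24 at Q = 1000.0.

Q* ≈ 1,000 cartons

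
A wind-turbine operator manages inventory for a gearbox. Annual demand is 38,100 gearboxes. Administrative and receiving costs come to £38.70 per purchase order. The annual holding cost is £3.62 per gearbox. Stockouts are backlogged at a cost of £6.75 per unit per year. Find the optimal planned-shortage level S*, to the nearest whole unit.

S* ≈ 391 gearboxes

With planned backorders, Q* = √(2DS/H) · √((H+B)/B).
√(2DS/H) = √(2 × 38,100 × 38.7 / 3.62) = 902.565.
√((H+B)/B) = √((3.62+6.75)/6.75) = 1.2395.
Q* ≈ 1118.707.
S* = Q* · H/(H+B) = 1118.707 × 3.62/10.37 ≈ 390.522.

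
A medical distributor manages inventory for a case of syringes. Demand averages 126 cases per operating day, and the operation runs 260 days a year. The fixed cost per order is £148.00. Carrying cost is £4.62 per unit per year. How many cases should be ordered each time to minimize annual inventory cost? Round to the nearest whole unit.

Q* ≈ 1,449 cases

Annual demand D = 126 × 260 = 32,760.
EOQ = √(2DS / H) = √(2 × 32,760 × 148 / 4.62).
= √(9,696,960 / 4.62) = √2,098,909.0909 ≈ 1448.761.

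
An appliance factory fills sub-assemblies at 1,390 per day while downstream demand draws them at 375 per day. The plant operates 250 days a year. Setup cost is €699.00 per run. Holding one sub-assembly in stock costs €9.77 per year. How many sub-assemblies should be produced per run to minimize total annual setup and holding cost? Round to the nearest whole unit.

Q* ≈ 4,286 sub-assemblies

Annual demand D = 375 × 250 = 93,750.
Production build-up factor (1 − d/p) = 1 − 375/1,390 = 0.7302.
Q* = √(2DS / (H(1 − d/p))) = √(2 × 93,750 × 699 / (9.77 × 0.7302)).
= √(131,062,500 / 7.1342) ≈ 4286.140.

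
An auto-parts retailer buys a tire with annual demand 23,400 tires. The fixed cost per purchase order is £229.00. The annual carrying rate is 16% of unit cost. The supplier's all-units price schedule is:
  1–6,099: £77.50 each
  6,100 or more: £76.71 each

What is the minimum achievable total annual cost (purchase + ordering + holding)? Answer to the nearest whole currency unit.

TC* ≈ £1,825,028

Holding cost per unit per year at price C is H = 0.16·C.
Candidates are each tier's EOQ (if it falls in that tier) and each price-break quantity.
EOQ at £77.50 = 929.7 (feasible in tier 1): TC = 23,400×£77.50 + (23,400/929.7)×229 + (929.7/2)×0.16×£77.50 = £1,825,027.93.
EOQ at £76.71 = 934.4 < 6100, so use break Q=6100: TC = 23,400×£76.71 + (23,400/6100.0)×229 + (6100.0/2)×0.16×£76.71 = £1,833,326.94.
Lowest total cost among the candidates is at Q = 929.7.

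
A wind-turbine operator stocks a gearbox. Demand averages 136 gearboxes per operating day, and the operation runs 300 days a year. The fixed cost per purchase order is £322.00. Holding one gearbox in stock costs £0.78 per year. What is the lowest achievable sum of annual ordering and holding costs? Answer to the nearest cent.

Annual demand D = 136 × 300 = 40,800.
Q* = √(2DS/H) = √(2 × 40,800 × 322 / 0.78) ≈ 5803.98.
At Q*, ordering cost (D/Q*)S equals holding cost (Q*/2)H, each = √(DSH/2).
Minimum total = √(2DSH) = √(2 × 40,800 × 322 × 0.78) ≈ 4527.102.

TC* ≈ £4,527.10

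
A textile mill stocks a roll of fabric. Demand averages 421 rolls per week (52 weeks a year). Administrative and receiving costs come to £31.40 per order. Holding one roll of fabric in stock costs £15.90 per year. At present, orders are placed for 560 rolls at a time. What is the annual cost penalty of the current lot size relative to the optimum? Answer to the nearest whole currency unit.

Extra cost ≈ £1,004 per year

Annual demand D = 421 × 52 = 21,892.
EOQ = √(2DS/H) = √(2 × 21,892 × 31.4 / 15.9) ≈ 294.05.
Cost at Q* = (D/Q*)S + (Q*/2)H = √(2DSH) ≈ £4,675.43.
Cost at Q = 560: (21,892/560)×31.4 + (560/2)×15.9 = £1,227.52 + £4,452.00 = £5,679.52.
Excess = £5,679.52 − £4,675.43 = £1,004.09.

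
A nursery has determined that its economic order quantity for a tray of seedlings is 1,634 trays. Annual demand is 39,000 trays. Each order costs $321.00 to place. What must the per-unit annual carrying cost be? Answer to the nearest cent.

H ≈ $9.38

Squaring Q* = √(2DS/H) gives Q*² = 2DS/H.
From Q* = √(2DS/H): H = 2DS / Q*² = 2 × 39,000 × 321 / 1,634² = 9.3777.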